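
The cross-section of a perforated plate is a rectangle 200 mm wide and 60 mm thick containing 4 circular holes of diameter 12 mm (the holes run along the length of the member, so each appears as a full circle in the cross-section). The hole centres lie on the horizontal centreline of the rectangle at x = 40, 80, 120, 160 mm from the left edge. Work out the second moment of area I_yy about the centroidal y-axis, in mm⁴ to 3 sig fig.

I_yy ≈ 3.91 × 10⁷ mm⁴

Treat the section as a set of non-overlapping primitives; coordinates are from the bounding-box lower-left.
Plate: 200 × 60, A = 12 000 mm², x = 100 mm, Ī = 40 000 000 mm⁴.
Hole 1 (subtracted): ⌀12, A = 113.1 mm², x = 40 mm, Ī = 1017.9 mm⁴.
Hole 2 (subtracted): ⌀12, A = 113.1 mm², x = 80 mm, Ī = 1017.9 mm⁴.
Hole 3 (subtracted): ⌀12, A = 113.1 mm², x = 120 mm, Ī = 1017.9 mm⁴.
Hole 4 (subtracted): ⌀12, A = 113.1 mm², x = 160 mm, Ī = 1017.9 mm⁴.
By symmetry the centroid is at mid-width, x̄ = 100 mm.
Transfer each piece to the centroidal y-axis using Ī + A·d² with d = x − 100:
  plate: d = 0 mm → contributes +40 000 000 mm⁴
  hole 1: d = -60 mm → contributes −408 168 mm⁴
  hole 2: d = -20 mm → contributes −46 257 mm⁴
  hole 3: d = 20 mm → contributes −46 257 mm⁴
  hole 4: d = 60 mm → contributes −408 168 mm⁴
Total I = 39 091 150 mm⁴.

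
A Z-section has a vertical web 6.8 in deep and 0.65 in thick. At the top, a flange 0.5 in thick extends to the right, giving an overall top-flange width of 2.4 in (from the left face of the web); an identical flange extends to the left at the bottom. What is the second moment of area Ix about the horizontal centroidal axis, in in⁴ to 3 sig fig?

Split into non-overlapping primitives; take the origin at the lower-left of the bounding box.
Web: 0.65 × 6.8, A = 4.42 in², y = 3.4 in, Ī = 17.032 in⁴.
Top flange (beyond web): 1.75 × 0.5, A = 0.875 in², y = 6.55 in, Ī = 0.018229 in⁴.
Bottom flange (beyond web): 1.75 × 0.5, A = 0.875 in², y = 0.25 in, Ī = 0.018229 in⁴.
Centroid: ȳ = ΣA·y / ΣA = 3.4 in.
Transfer each piece to the horizontal centroidal axis using Ī + A·d² with d = y − 3.4:
  web: d = 0 in → contributes +17.032 in⁴
  top flange (beyond web): d = 3.15 in → contributes +8.7004 in⁴
  bottom flange (beyond web): d = -3.15 in → contributes +8.7004 in⁴
Total I = 34.433 in⁴.

Ix ≈ 34.4 in⁴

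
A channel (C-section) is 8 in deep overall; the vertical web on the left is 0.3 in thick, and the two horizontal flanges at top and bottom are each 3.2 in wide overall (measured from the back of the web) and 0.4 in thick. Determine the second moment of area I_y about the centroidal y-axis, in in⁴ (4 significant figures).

I_y ≈ 4.664 in⁴

Treat the section as a set of non-overlapping primitives; coordinates are from the bounding-box lower-left.
Web: 0.3 × 8, A = 2.4 in², x = 0.15 in, Ī = 0.018 in⁴.
Top flange (beyond web): 2.9 × 0.4, A = 1.16 in², x = 1.75 in, Ī = 0.812967 in⁴.
Bottom flange (beyond web): 2.9 × 0.4, A = 1.16 in², x = 1.75 in, Ī = 0.812967 in⁴.
Centroid: x̄ = ΣA·x / ΣA = 0.936441 in.
Transfer each piece to the centroidal y-axis using Ī + A·d² with d = x − 0.936441:
  web: d = -0.786441 in → contributes +1.50237 in⁴
  top flange (beyond web): d = 0.813559 in → contributes +1.58075 in⁴
  bottom flange (beyond web): d = 0.813559 in → contributes +1.58075 in⁴
Total I = 4.66387 in⁴.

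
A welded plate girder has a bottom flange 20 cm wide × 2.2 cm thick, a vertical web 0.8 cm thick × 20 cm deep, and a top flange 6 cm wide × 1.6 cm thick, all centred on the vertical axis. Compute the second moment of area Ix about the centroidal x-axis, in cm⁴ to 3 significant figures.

Ix ≈ 4970 cm⁴

Break the section into simple shapes (no overlaps), measuring from the bottom-left corner of the bounding box.
Bottom plate: 20 × 2.2, A = 44 cm², y = 1.1 cm, Ī = 17.747 cm⁴.
Web plate: 0.8 × 20, A = 16 cm², y = 12.2 cm, Ī = 533.33 cm⁴.
Top plate: 6 × 1.6, A = 9.6 cm², y = 23 cm, Ī = 2.048 cm⁴.
Centroid: ȳ = ΣA·y / ΣA = 6.6724 cm.
Transfer each piece to the centroidal x-axis using Ī + A·d² with d = y − 6.6724:
  bottom plate: d = -5.5724 cm → contributes +1 384 cm⁴
  web plate: d = 5.5276 cm → contributes +1022.2 cm⁴
  top plate: d = 16.328 cm → contributes +2561.3 cm⁴
Total I = 4967.5 cm⁴.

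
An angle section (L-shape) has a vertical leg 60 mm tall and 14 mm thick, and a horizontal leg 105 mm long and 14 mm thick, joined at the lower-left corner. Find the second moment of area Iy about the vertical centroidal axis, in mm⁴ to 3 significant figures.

Decompose the section into non-overlapping parts with the origin at the bottom-left of its bounding rectangle.
Vertical leg: 14 × 60, A = 840 mm², x = 7 mm, Ī = 13 720 mm⁴.
Horizontal leg (remainder): 91 × 14, A = 1 274 mm², x = 59.5 mm, Ī = 879 166 mm⁴.
Centroid: x̄ = ΣA·x / ΣA = 38.639 mm.
Transfer each piece to the vertical centroidal axis using Ī + A·d² with d = x − 38.639:
  vertical leg: d = -31.639 mm → contributes +854 586 mm⁴
  horizontal leg (remainder): d = 20.861 mm → contributes +1 433 583 mm⁴
Total I = 2 288 169 mm⁴.

Iy ≈ 2.29 × 10⁶ mm⁴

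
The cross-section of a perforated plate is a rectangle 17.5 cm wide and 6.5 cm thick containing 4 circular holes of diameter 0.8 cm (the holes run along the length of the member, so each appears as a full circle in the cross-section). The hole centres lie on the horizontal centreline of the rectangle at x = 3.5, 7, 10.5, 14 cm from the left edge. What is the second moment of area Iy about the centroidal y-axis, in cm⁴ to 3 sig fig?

Break the section into simple shapes (no overlaps), measuring from the bottom-left corner of the bounding box.
Plate: 17.5 × 6.5, A = 113.75 cm², x = 8.75 cm, Ī = 2 903 cm⁴.
Hole 1 (subtracted): ⌀0.8, A = 0.50265 cm², x = 3.5 cm, Ī = 0.020106 cm⁴.
Hole 2 (subtracted): ⌀0.8, A = 0.50265 cm², x = 7 cm, Ī = 0.020106 cm⁴.
Hole 3 (subtracted): ⌀0.8, A = 0.50265 cm², x = 10.5 cm, Ī = 0.020106 cm⁴.
Hole 4 (subtracted): ⌀0.8, A = 0.50265 cm², x = 14 cm, Ī = 0.020106 cm⁴.
By symmetry the centroid is at mid-width, x̄ = 8.75 cm.
Transfer each piece to the centroidal y-axis using Ī + A·d² with d = x − 8.75:
  plate: d = 0 cm → contributes +2 903 cm⁴
  hole 1: d = -5.25 cm → contributes −13.875 cm⁴
  hole 2: d = -1.75 cm → contributes −1.5595 cm⁴
  hole 3: d = 1.75 cm → contributes −1.5595 cm⁴
  hole 4: d = 5.25 cm → contributes −13.875 cm⁴
Total I = 2872.1 cm⁴.

Iy ≈ 2870 cm⁴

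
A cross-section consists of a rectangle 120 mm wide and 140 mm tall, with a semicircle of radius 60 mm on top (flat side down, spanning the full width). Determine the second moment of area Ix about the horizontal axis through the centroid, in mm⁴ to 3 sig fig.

Decompose the section into non-overlapping parts with the origin at the bottom-left of its bounding rectangle.
Rectangular body: 120 × 140, A = 16 800 mm², y = 70 mm, Ī = 27 440 000 mm⁴.
Semicircular cap: semicircle r = 60, A = 5654.9 mm², y = 165.46 mm, Ī = 1 422 450 mm⁴.
Centroid: ȳ = ΣA·y / ΣA = 94.041 mm.
Transfer each piece to the horizontal axis through the centroid using Ī + A·d² with d = y − 94.041:
  rectangular body: d = -24.041 mm → contributes +37 150 007 mm⁴
  semicircular cap: d = 71.424 mm → contributes +30 269 834 mm⁴
Total I = 67 419 840 mm⁴.

Ix ≈ 6.74 × 10⁷ mm⁴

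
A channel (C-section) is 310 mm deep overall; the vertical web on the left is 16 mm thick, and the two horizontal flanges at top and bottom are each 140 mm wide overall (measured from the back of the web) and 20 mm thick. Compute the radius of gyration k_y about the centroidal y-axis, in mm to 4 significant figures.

k_y ≈ 43.32 mm

Break the section into simple shapes (no overlaps), measuring from the bottom-left corner of the bounding box.
Web: 16 × 310, A = 4 960 mm², x = 8 mm, Ī = 105 813 mm⁴.
Top flange (beyond web): 124 × 20, A = 2 480 mm², x = 78 mm, Ī = 3 177 707 mm⁴.
Bottom flange (beyond web): 124 × 20, A = 2 480 mm², x = 78 mm, Ī = 3 177 707 mm⁴.
Centroid: x̄ = ΣA·x / ΣA = 43 mm.
Transfer each piece to the centroidal y-axis using Ī + A·d² with d = x − 43:
  web: d = -35 mm → contributes +6 181 813 mm⁴
  top flange (beyond web): d = 35 mm → contributes +6 215 707 mm⁴
  bottom flange (beyond web): d = 35 mm → contributes +6 215 707 mm⁴
Total I = 18 613 227 mm⁴.
Radius of gyration: k = √(I/A) = √(18 613 227 / 9 920) = 43.3167 mm.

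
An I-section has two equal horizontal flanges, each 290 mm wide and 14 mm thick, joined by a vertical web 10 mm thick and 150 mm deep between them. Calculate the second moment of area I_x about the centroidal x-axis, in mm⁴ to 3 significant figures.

I_x ≈ 5.75 × 10⁷ mm⁴

Treat the section as a set of non-overlapping primitives; coordinates are from the bounding-box lower-left.
Bottom flange: 290 × 14, A = 4 060 mm², y = 7 mm, Ī = 66 313 mm⁴.
Web: 10 × 150, A = 1 500 mm², y = 89 mm, Ī = 2 812 500 mm⁴.
Top flange: 290 × 14, A = 4 060 mm², y = 171 mm, Ī = 66 313 mm⁴.
By symmetry the centroid is at mid-height, ȳ = 89 mm.
Transfer each piece to the centroidal x-axis using Ī + A·d² with d = y − 89:
  bottom flange: d = -82 mm → contributes +27 365 753 mm⁴
  web: d = 0 mm → contributes +2 812 500 mm⁴
  top flange: d = 82 mm → contributes +27 365 753 mm⁴
Total I = 57 544 007 mm⁴.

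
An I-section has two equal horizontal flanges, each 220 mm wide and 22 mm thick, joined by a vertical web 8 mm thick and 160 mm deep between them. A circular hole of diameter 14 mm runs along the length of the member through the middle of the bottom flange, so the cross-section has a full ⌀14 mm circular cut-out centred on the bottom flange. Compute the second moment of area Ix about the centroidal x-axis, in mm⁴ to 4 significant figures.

Ix ≈ 8.199 × 10⁷ mm⁴

Treat the section as a set of non-overlapping primitives; coordinates are from the bounding-box lower-left.
Bottom flange: 220 × 22, A = 4 840 mm², y = 11 mm, Ī = 195 213 mm⁴.
Web: 8 × 160, A = 1 280 mm², y = 102 mm, Ī = 2 730 667 mm⁴.
Top flange: 220 × 22, A = 4 840 mm², y = 193 mm, Ī = 195 213 mm⁴.
Hole (subtracted): ⌀14, A = 153.938 mm², y = 11 mm, Ī = 1885.74 mm⁴.
Centroid: ȳ = ΣA·y / ΣA = 103.296 mm.
Transfer each piece to the centroidal x-axis using Ī + A·d² with d = y − 103.296:
  bottom flange: d = -92.2963 mm → contributes +41 425 310 mm⁴
  web: d = -1.29634 mm → contributes +2 732 818 mm⁴
  top flange: d = 89.7037 mm → contributes +39 141 464 mm⁴
  hole: d = -92.2963 mm → contributes −1 313 225 mm⁴
Total I = 81 986 367 mm⁴.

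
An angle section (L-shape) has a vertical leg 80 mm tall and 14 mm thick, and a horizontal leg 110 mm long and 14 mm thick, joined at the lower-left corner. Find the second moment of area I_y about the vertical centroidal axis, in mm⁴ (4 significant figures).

Decompose the section into non-overlapping parts with the origin at the bottom-left of its bounding rectangle.
Vertical leg: 14 × 80, A = 1 120 mm², x = 7 mm, Ī = 18293.3 mm⁴.
Horizontal leg (remainder): 96 × 14, A = 1 344 mm², x = 62 mm, Ī = 1 032 192 mm⁴.
Centroid: x̄ = ΣA·x / ΣA = 37 mm.
Transfer each piece to the vertical centroidal axis using Ī + A·d² with d = x − 37:
  vertical leg: d = -30 mm → contributes +1 026 293 mm⁴
  horizontal leg (remainder): d = 25 mm → contributes +1 872 192 mm⁴
Total I = 2 898 485 mm⁴.

I_y ≈ 2.898 × 10⁶ mm⁴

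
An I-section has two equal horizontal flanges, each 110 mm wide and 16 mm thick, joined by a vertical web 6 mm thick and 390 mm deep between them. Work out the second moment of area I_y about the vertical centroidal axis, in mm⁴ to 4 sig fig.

Break the section into simple shapes (no overlaps), measuring from the bottom-left corner of the bounding box.
Bottom flange: 110 × 16, A = 1 760 mm², x = 55 mm, Ī = 1 774 667 mm⁴.
Web: 6 × 390, A = 2 340 mm², x = 55 mm, Ī = 7 020 mm⁴.
Top flange: 110 × 16, A = 1 760 mm², x = 55 mm, Ī = 1 774 667 mm⁴.
By symmetry the centroid is at mid-width, x̄ = 55 mm.
All pieces are centred on the vertical centroidal axis, so I = ΣĪ = 3 556 353 mm⁴.

I_y ≈ 3.556 × 10⁶ mm⁴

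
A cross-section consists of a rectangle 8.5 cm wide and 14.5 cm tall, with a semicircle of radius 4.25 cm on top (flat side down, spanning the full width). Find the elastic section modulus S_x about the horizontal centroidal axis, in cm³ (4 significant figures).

S_x ≈ 416.7 cm³

Break the section into simple shapes (no overlaps), measuring from the bottom-left corner of the bounding box.
Rectangular body: 8.5 × 14.5, A = 123.25 cm², y = 7.25 cm, Ī = 2159.44 cm⁴.
Semicircular cap: semicircle r = 4.25, A = 28.3725 cm², y = 16.3038 cm, Ī = 35.8086 cm⁴.
Centroid: ȳ = ΣA·y / ΣA = 8.94419 cm.
Transfer each piece to the horizontal centroidal axis using Ī + A·d² with d = y − 8.94419:
  rectangular body: d = -1.69419 cm → contributes +2513.21 cm⁴
  semicircular cap: d = 7.35956 cm → contributes +1572.55 cm⁴
Total I = 4085.76 cm⁴.
Extreme fibre distance c = 9.80581 cm; S = I/c = 416.667 cm³.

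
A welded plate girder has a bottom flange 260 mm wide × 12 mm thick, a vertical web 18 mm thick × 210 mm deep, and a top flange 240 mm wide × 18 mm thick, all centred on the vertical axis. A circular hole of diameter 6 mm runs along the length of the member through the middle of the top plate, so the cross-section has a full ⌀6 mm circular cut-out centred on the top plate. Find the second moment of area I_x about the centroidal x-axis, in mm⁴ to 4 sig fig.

Split into non-overlapping primitives; take the origin at the lower-left of the bounding box.
Bottom plate: 260 × 12, A = 3 120 mm², y = 6 mm, Ī = 37 440 mm⁴.
Web plate: 18 × 210, A = 3 780 mm², y = 117 mm, Ī = 13 891 500 mm⁴.
Top plate: 240 × 18, A = 4 320 mm², y = 231 mm, Ī = 116 640 mm⁴.
Hole (subtracted): ⌀6, A = 28.2743 mm², y = 231 mm, Ī = 63.6173 mm⁴.
Centroid: ȳ = ΣA·y / ΣA = 129.772 mm.
Transfer each piece to the centroidal x-axis using Ī + A·d² with d = y − 129.772:
  bottom plate: d = -123.772 mm → contributes +47 834 029 mm⁴
  web plate: d = -12.7716 mm → contributes +14 508 074 mm⁴
  top plate: d = 101.228 mm → contributes +44 384 459 mm⁴
  hole: d = 101.228 mm → contributes −289 796 mm⁴
Total I = 106 436 766 mm⁴.

I_x ≈ 1.064 × 10⁸ mm⁴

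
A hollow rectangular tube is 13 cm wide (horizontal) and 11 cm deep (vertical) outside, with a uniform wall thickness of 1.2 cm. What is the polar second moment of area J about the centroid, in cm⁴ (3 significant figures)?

J ≈ 2040 cm⁴

Break the section into simple shapes (no overlaps), measuring from the bottom-left corner of the bounding box.
Outer rectangle: 13 × 11, A = 143 cm², y = 5.5 cm, Ī = 1441.9 cm⁴.
Inner void (subtracted): 10.6 × 8.6, A = 91.16 cm², y = 5.5 cm, Ī = 561.85 cm⁴.
By symmetry the centroid is at mid-height, ȳ = 5.5 cm.
All pieces are centred on the centroidal x-axis, so I = ΣĪ (holes subtracted) = 880.07 cm⁴.
Repeating about the centroidal y-axis gives I_y = 1160.4 cm⁴.
Polar second moment: J = I_x + I_y = 2040.4 cm⁴.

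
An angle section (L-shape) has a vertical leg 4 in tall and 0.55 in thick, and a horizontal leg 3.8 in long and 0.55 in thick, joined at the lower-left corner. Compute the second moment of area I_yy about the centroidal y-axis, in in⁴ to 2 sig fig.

I_yy ≈ 5.2 in⁴

Split into non-overlapping primitives; take the origin at the lower-left of the bounding box.
Vertical leg: 0.55 × 4, A = 2.2 in², x = 0.275 in, Ī = 0.05546 in⁴.
Horizontal leg (remainder): 3.25 × 0.55, A = 1.788 in², x = 2.175 in, Ī = 1.573 in⁴.
Centroid: x̄ = ΣA·x / ΣA = 1.127 in.
Transfer each piece to the centroidal y-axis using Ī + A·d² with d = x − 1.127:
  vertical leg: d = -0.8517 in → contributes +1.651 in⁴
  horizontal leg (remainder): d = 1.048 in → contributes +3.538 in⁴
Total I = 5.189 in⁴.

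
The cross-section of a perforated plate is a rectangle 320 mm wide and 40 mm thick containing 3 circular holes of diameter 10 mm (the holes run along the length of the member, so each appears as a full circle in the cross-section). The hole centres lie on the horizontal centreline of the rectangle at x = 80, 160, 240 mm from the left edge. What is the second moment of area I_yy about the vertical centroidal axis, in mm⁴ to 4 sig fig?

Decompose the section into non-overlapping parts with the origin at the bottom-left of its bounding rectangle.
Plate: 320 × 40, A = 12 800 mm², x = 160 mm, Ī = 109 226 667 mm⁴.
Hole 1 (subtracted): ⌀10, A = 78.5398 mm², x = 80 mm, Ī = 490.874 mm⁴.
Hole 2 (subtracted): ⌀10, A = 78.5398 mm², x = 160 mm, Ī = 490.874 mm⁴.
Hole 3 (subtracted): ⌀10, A = 78.5398 mm², x = 240 mm, Ī = 490.874 mm⁴.
By symmetry the centroid is at mid-width, x̄ = 160 mm.
Transfer each piece to the vertical centroidal axis using Ī + A·d² with d = x − 160:
  plate: d = 0 mm → contributes +109 226 667 mm⁴
  hole 1: d = -80 mm → contributes −503 146 mm⁴
  hole 2: d = 0 mm → contributes −490.874 mm⁴
  hole 3: d = 80 mm → contributes −503 146 mm⁴
Total I = 108 219 884 mm⁴.

I_yy ≈ 1.082 × 10⁸ mm⁴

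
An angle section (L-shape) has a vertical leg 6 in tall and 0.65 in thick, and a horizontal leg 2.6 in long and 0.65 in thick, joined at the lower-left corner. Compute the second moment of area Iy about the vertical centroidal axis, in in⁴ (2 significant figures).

Break the section into simple shapes (no overlaps), measuring from the bottom-left corner of the bounding box.
Vertical leg: 0.65 × 6, A = 3.9 in², x = 0.325 in, Ī = 0.1373 in⁴.
Horizontal leg (remainder): 1.95 × 0.65, A = 1.268 in², x = 1.625 in, Ī = 0.4016 in⁴.
Centroid: x̄ = ΣA·x / ΣA = 0.6439 in.
Transfer each piece to the vertical centroidal axis using Ī + A·d² with d = x − 0.6439:
  vertical leg: d = -0.3189 in → contributes +0.5339 in⁴
  horizontal leg (remainder): d = 0.9811 in → contributes +1.622 in⁴
Total I = 2.156 in⁴.

Iy ≈ 2.2 in⁴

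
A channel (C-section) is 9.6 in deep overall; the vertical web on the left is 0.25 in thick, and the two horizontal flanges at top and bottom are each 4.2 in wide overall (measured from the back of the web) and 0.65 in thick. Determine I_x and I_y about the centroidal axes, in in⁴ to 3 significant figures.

I_x ≈ 121 in⁴, I_y ≈ 13.9 in⁴

Treat the section as a set of non-overlapping primitives; coordinates are from the bounding-box lower-left.
Web: 0.25 × 9.6, A = 2.4 in², y = 4.8 in, Ī = 18.432 in⁴.
Top flange (beyond web): 3.95 × 0.65, A = 2.5675 in², y = 9.275 in, Ī = 0.090397 in⁴.
Bottom flange (beyond web): 3.95 × 0.65, A = 2.5675 in², y = 0.325 in, Ī = 0.090397 in⁴.
By symmetry the centroid is at mid-height, ȳ = 4.8 in.
Transfer each piece to the centroidal x-axis using Ī + A·d² with d = y − 4.8:
  web: d = 0 in → contributes +18.432 in⁴
  top flange (beyond web): d = 4.475 in → contributes +51.506 in⁴
  bottom flange (beyond web): d = -4.475 in → contributes +51.506 in⁴
Total I = 121.44 in⁴.
For the y-axis: x̄ = 1.5561 in.
Repeating about the centroidal y-axis gives I_y = 13.902 in⁴.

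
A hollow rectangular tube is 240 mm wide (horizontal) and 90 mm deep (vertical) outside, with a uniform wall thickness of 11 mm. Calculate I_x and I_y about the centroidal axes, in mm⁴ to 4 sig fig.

Split into non-overlapping primitives; take the origin at the lower-left of the bounding box.
Outer rectangle: 240 × 90, A = 21 600 mm², y = 45 mm, Ī = 14 580 000 mm⁴.
Inner void (subtracted): 218 × 68, A = 14 824 mm², y = 45 mm, Ī = 5 712 181 mm⁴.
By symmetry the centroid is at mid-height, ȳ = 45 mm.
All pieces are centred on the centroidal x-axis, so I = ΣĪ (holes subtracted) = 8 867 819 mm⁴.
Repeating about the centroidal y-axis gives I_y = 44 972 019 mm⁴.

I_x ≈ 8.868 × 10⁶ mm⁴, I_y ≈ 4.497 × 10⁷ mm⁴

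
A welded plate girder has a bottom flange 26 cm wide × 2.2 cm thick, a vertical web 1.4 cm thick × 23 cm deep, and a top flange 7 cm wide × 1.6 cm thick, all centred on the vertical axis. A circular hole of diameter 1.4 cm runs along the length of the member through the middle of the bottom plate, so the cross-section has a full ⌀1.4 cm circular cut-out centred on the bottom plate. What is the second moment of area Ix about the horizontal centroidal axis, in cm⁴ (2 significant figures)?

Ix ≈ 8800 cm⁴

Split into non-overlapping primitives; take the origin at the lower-left of the bounding box.
Bottom plate: 26 × 2.2, A = 57.2 cm², y = 1.1 cm, Ī = 23.07 cm⁴.
Web plate: 1.4 × 23, A = 32.2 cm², y = 13.7 cm, Ī = 1 419 cm⁴.
Top plate: 7 × 1.6, A = 11.2 cm², y = 26 cm, Ī = 2.389 cm⁴.
Hole (subtracted): ⌀1.4, A = 1.539 cm², y = 1.1 cm, Ī = 0.1886 cm⁴.
Centroid: ȳ = ΣA·y / ΣA = 8.011 cm.
Transfer each piece to the horizontal centroidal axis using Ī + A·d² with d = y − 8.011:
  bottom plate: d = -6.911 cm → contributes +2 755 cm⁴
  web plate: d = 5.689 cm → contributes +2 462 cm⁴
  top plate: d = 17.99 cm → contributes +3 627 cm⁴
  hole: d = -6.911 cm → contributes −73.71 cm⁴
Total I = 8 770 cm⁴.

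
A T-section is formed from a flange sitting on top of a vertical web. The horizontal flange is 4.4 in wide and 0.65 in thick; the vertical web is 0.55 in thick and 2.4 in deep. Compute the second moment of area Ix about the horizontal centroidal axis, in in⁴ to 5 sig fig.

Ix ≈ 2.8347 in⁴

Treat the section as a set of non-overlapping primitives; coordinates are from the bounding-box lower-left.
Flange: 4.4 × 0.65, A = 2.86 in², y = 2.725 in, Ī = 0.1006958 in⁴.
Web: 0.55 × 2.4, A = 1.32 in², y = 1.2 in, Ī = 0.6336 in⁴.
Centroid: ȳ = ΣA·y / ΣA = 2.243421 in.
Transfer each piece to the horizontal centroidal axis using Ī + A·d² with d = y − 2.243421:
  flange: d = 0.4815789 in → contributes +0.7639821 in⁴
  web: d = -1.043421 in → contributes +2.07072 in⁴
Total I = 2.834702 in⁴.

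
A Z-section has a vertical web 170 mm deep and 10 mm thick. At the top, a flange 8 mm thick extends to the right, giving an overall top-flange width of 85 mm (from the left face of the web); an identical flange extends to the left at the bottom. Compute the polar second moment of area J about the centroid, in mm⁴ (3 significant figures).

J ≈ 1.47 × 10⁷ mm⁴

Decompose the section into non-overlapping parts with the origin at the bottom-left of its bounding rectangle.
Web: 10 × 170, A = 1 700 mm², y = 85 mm, Ī = 4 094 167 mm⁴.
Top flange (beyond web): 75 × 8, A = 600 mm², y = 166 mm, Ī = 3 200 mm⁴.
Bottom flange (beyond web): 75 × 8, A = 600 mm², y = 4 mm, Ī = 3 200 mm⁴.
Centroid: ȳ = ΣA·y / ΣA = 85 mm.
Transfer each piece to the centroidal x-axis using Ī + A·d² with d = y − 85:
  web: d = 0 mm → contributes +4 094 167 mm⁴
  top flange (beyond web): d = 81 mm → contributes +3 939 800 mm⁴
  bottom flange (beyond web): d = -81 mm → contributes +3 939 800 mm⁴
Total I = 11 973 767 mm⁴.
For the y-axis: x̄ = 80 mm.
Repeating about the centroidal y-axis gives I_y = 2 744 167 mm⁴.
Polar second moment: J = I_x + I_y = 14 717 933 mm⁴.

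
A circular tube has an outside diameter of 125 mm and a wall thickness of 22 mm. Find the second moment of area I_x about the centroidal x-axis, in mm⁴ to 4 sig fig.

I_x ≈ 9.871 × 10⁶ mm⁴

Decompose the section into non-overlapping parts with the origin at the bottom-left of its bounding rectangle.
Outer circle: ⌀125, A = 12271.8 mm², y = 62.5 mm, Ī = 11 984 225 mm⁴.
Bore (subtracted): ⌀81, A = 5 153 mm², y = 62.5 mm, Ī = 2 113 051 mm⁴.
By symmetry the centroid is at mid-height, ȳ = 62.5 mm.
All pieces are centred on the centroidal x-axis, so I = ΣĪ (holes subtracted) = 9 871 174 mm⁴.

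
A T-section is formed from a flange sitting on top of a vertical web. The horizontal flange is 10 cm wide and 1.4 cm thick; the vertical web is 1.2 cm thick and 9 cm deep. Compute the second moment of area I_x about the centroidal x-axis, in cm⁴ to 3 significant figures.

I_x ≈ 240 cm⁴

Split into non-overlapping primitives; take the origin at the lower-left of the bounding box.
Flange: 10 × 1.4, A = 14 cm², y = 9.7 cm, Ī = 2.2867 cm⁴.
Web: 1.2 × 9, A = 10.8 cm², y = 4.5 cm, Ī = 72.9 cm⁴.
Centroid: ȳ = ΣA·y / ΣA = 7.4355 cm.
Transfer each piece to the centroidal x-axis using Ī + A·d² with d = y − 7.4355:
  flange: d = 2.2645 cm → contributes +74.079 cm⁴
  web: d = -2.9355 cm → contributes +165.96 cm⁴
Total I = 240.04 cm⁴.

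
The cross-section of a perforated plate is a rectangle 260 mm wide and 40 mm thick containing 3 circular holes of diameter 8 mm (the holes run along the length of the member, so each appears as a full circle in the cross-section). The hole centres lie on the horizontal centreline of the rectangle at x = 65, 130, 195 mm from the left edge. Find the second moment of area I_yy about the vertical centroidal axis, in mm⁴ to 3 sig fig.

I_yy ≈ 5.82 × 10⁷ mm⁴

Break the section into simple shapes (no overlaps), measuring from the bottom-left corner of the bounding box.
Plate: 260 × 40, A = 10 400 mm², x = 130 mm, Ī = 58 586 667 mm⁴.
Hole 1 (subtracted): ⌀8, A = 50.265 mm², x = 65 mm, Ī = 201.06 mm⁴.
Hole 2 (subtracted): ⌀8, A = 50.265 mm², x = 130 mm, Ī = 201.06 mm⁴.
Hole 3 (subtracted): ⌀8, A = 50.265 mm², x = 195 mm, Ī = 201.06 mm⁴.
By symmetry the centroid is at mid-width, x̄ = 130 mm.
Transfer each piece to the vertical centroidal axis using Ī + A·d² with d = x − 130:
  plate: d = 0 mm → contributes +58 586 667 mm⁴
  hole 1: d = -65 mm → contributes −212 573 mm⁴
  hole 2: d = 0 mm → contributes −201.06 mm⁴
  hole 3: d = 65 mm → contributes −212 573 mm⁴
Total I = 58 161 320 mm⁴.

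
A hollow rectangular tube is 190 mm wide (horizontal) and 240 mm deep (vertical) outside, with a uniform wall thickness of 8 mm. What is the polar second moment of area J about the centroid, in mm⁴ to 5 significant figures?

Treat the section as a set of non-overlapping primitives; coordinates are from the bounding-box lower-left.
Outer rectangle: 190 × 240, A = 45 600 mm², y = 120 mm, Ī = 218 880 000 mm⁴.
Inner void (subtracted): 174 × 224, A = 38 976 mm², y = 120 mm, Ī = 162 971 648 mm⁴.
By symmetry the centroid is at mid-height, ȳ = 120 mm.
All pieces are centred on the centroidal x-axis, so I = ΣĪ (holes subtracted) = 55 908 352 mm⁴.
Repeating about the centroidal y-axis gives I_y = 38 843 552 mm⁴.
Polar second moment: J = I_x + I_y = 94 751 904 mm⁴.

J ≈ 9.4752 × 10⁷ mm⁴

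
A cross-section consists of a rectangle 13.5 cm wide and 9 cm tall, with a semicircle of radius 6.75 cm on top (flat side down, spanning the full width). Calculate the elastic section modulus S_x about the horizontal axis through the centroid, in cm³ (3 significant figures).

Decompose the section into non-overlapping parts with the origin at the bottom-left of its bounding rectangle.
Rectangular body: 13.5 × 9, A = 121.5 cm², y = 4.5 cm, Ī = 820.13 cm⁴.
Semicircular cap: semicircle r = 6.75, A = 71.569 cm², y = 11.865 cm, Ī = 227.85 cm⁴.
Centroid: ȳ = ΣA·y / ΣA = 7.2301 cm.
Transfer each piece to the horizontal axis through the centroid using Ī + A·d² with d = y − 7.2301:
  rectangular body: d = -2.7301 cm → contributes +1725.7 cm⁴
  semicircular cap: d = 4.6347 cm → contributes +1765.2 cm⁴
Total I = 3490.9 cm⁴.
Extreme fibre distance c = 8.5199 cm; S = I/c = 409.73 cm³.

S_x ≈ 410 cm³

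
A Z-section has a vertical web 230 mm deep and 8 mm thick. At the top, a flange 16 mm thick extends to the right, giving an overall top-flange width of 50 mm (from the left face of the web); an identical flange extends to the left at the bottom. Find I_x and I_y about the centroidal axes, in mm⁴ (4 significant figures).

I_x ≈ 2.353 × 10⁷ mm⁴, I_y ≈ 1.047 × 10⁶ mm⁴

Decompose the section into non-overlapping parts with the origin at the bottom-left of its bounding rectangle.
Web: 8 × 230, A = 1 840 mm², y = 115 mm, Ī = 8 111 333 mm⁴.
Top flange (beyond web): 42 × 16, A = 672 mm², y = 222 mm, Ī = 14 336 mm⁴.
Bottom flange (beyond web): 42 × 16, A = 672 mm², y = 8 mm, Ī = 14 336 mm⁴.
Centroid: ȳ = ΣA·y / ΣA = 115 mm.
Transfer each piece to the centroidal x-axis using Ī + A·d² with d = y − 115:
  web: d = 0 mm → contributes +8 111 333 mm⁴
  top flange (beyond web): d = 107 mm → contributes +7 708 064 mm⁴
  bottom flange (beyond web): d = -107 mm → contributes +7 708 064 mm⁴
Total I = 23 527 461 mm⁴.
For the y-axis: x̄ = 46 mm.
Repeating about the centroidal y-axis gives I_y = 1 047 381 mm⁴.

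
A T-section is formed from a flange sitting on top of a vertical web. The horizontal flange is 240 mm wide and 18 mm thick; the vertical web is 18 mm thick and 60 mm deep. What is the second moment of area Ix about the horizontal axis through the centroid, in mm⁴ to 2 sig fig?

Ix ≈ 1.8 × 10⁶ mm⁴

Split into non-overlapping primitives; take the origin at the lower-left of the bounding box.
Flange: 240 × 18, A = 4 320 mm², y = 69 mm, Ī = 116 640 mm⁴.
Web: 18 × 60, A = 1 080 mm², y = 30 mm, Ī = 324 000 mm⁴.
Centroid: ȳ = ΣA·y / ΣA = 61.2 mm.
Transfer each piece to the horizontal axis through the centroid using Ī + A·d² with d = y − 61.2:
  flange: d = 7.8 mm → contributes +379 469 mm⁴
  web: d = -31.2 mm → contributes +1 375 315 mm⁴
Total I = 1 754 784 mm⁴.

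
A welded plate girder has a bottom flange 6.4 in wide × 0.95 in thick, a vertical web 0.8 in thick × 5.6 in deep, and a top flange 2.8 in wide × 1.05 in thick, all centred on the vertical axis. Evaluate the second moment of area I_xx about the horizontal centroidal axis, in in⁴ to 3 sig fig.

I_xx ≈ 103 in⁴

Treat the section as a set of non-overlapping primitives; coordinates are from the bounding-box lower-left.
Bottom plate: 6.4 × 0.95, A = 6.08 in², y = 0.475 in, Ī = 0.45727 in⁴.
Web plate: 0.8 × 5.6, A = 4.48 in², y = 3.75 in, Ī = 11.708 in⁴.
Top plate: 2.8 × 1.05, A = 2.94 in², y = 7.075 in, Ī = 0.27011 in⁴.
Centroid: ȳ = ΣA·y / ΣA = 2.9991 in.
Transfer each piece to the horizontal centroidal axis using Ī + A·d² with d = y − 2.9991:
  bottom plate: d = -2.5241 in → contributes +39.195 in⁴
  web plate: d = 0.75085 in → contributes +14.233 in⁴
  top plate: d = 4.0759 in → contributes +49.111 in⁴
Total I = 102.54 in⁴.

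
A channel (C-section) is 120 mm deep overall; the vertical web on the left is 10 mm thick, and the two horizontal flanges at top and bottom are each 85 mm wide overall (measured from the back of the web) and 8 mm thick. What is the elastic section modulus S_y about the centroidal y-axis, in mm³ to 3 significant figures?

S_y ≈ 2.82 × 10⁴ mm³

Treat the section as a set of non-overlapping primitives; coordinates are from the bounding-box lower-left.
Web: 10 × 120, A = 1 200 mm², x = 5 mm, Ī = 10 000 mm⁴.
Top flange (beyond web): 75 × 8, A = 600 mm², x = 47.5 mm, Ī = 281 250 mm⁴.
Bottom flange (beyond web): 75 × 8, A = 600 mm², x = 47.5 mm, Ī = 281 250 mm⁴.
Centroid: x̄ = ΣA·x / ΣA = 26.25 mm.
Transfer each piece to the centroidal y-axis using Ī + A·d² with d = x − 26.25:
  web: d = -21.25 mm → contributes +551 875 mm⁴
  top flange (beyond web): d = 21.25 mm → contributes +552 188 mm⁴
  bottom flange (beyond web): d = 21.25 mm → contributes +552 188 mm⁴
Total I = 1 656 250 mm⁴.
Extreme fibre distance c = 58.75 mm; S = I/c = 28 191 mm³.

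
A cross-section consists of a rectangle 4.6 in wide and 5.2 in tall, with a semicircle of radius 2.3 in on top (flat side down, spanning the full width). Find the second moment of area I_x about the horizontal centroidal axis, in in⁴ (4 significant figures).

I_x ≈ 135.8 in⁴

Break the section into simple shapes (no overlaps), measuring from the bottom-left corner of the bounding box.
Rectangular body: 4.6 × 5.2, A = 23.92 in², y = 2.6 in, Ī = 53.8997 in⁴.
Semicircular cap: semicircle r = 2.3, A = 8.30951 in², y = 6.17615 in, Ī = 3.07145 in⁴.
Centroid: ȳ = ΣA·y / ΣA = 3.52201 in.
Transfer each piece to the horizontal centroidal axis using Ī + A·d² with d = y − 3.52201:
  rectangular body: d = -0.922014 in → contributes +74.2344 in⁴
  semicircular cap: d = 2.65414 in → contributes +61.6073 in⁴
Total I = 135.842 in⁴.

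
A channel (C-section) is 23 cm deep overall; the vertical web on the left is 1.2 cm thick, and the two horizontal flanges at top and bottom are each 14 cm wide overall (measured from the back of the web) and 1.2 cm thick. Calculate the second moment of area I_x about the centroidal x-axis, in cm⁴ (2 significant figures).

I_x ≈ 4900 cm⁴

Treat the section as a set of non-overlapping primitives; coordinates are from the bounding-box lower-left.
Web: 1.2 × 23, A = 27.6 cm², y = 11.5 cm, Ī = 1 217 cm⁴.
Top flange (beyond web): 12.8 × 1.2, A = 15.36 cm², y = 22.4 cm, Ī = 1.843 cm⁴.
Bottom flange (beyond web): 12.8 × 1.2, A = 15.36 cm², y = 0.6 cm, Ī = 1.843 cm⁴.
By symmetry the centroid is at mid-height, ȳ = 11.5 cm.
Transfer each piece to the centroidal x-axis using Ī + A·d² with d = y − 11.5:
  web: d = 0 cm → contributes +1 217 cm⁴
  top flange (beyond web): d = 10.9 cm → contributes +1 827 cm⁴
  bottom flange (beyond web): d = -10.9 cm → contributes +1 827 cm⁴
Total I = 4 870 cm⁴.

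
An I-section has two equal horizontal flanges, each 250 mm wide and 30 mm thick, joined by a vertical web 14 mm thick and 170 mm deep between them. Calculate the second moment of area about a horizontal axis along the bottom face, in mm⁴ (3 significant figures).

Treat the section as a set of non-overlapping primitives; coordinates are from the bounding-box lower-left.
Bottom flange: 250 × 30, A = 7 500 mm², y = 15 mm, Ī = 562 500 mm⁴.
Web: 14 × 170, A = 2 380 mm², y = 115 mm, Ī = 5 731 833 mm⁴.
Top flange: 250 × 30, A = 7 500 mm², y = 215 mm, Ī = 562 500 mm⁴.
Transfer each piece to a horizontal axis along the bottom face using Ī + A·d² with d = y − 0:
  bottom flange: d = 15 mm → contributes +2 250 000 mm⁴
  web: d = 115 mm → contributes +37 207 333 mm⁴
  top flange: d = 215 mm → contributes +347 250 000 mm⁴
Total I = 386 707 333 mm⁴.

I_base ≈ 3.87 × 10⁸ mm⁴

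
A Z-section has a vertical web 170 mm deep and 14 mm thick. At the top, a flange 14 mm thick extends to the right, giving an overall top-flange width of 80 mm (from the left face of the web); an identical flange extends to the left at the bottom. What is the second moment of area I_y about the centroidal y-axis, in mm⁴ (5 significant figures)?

I_y ≈ 3.6665 × 10⁶ mm⁴

Break the section into simple shapes (no overlaps), measuring from the bottom-left corner of the bounding box.
Web: 14 × 170, A = 2 380 mm², x = 73 mm, Ī = 38873.33 mm⁴.
Top flange (beyond web): 66 × 14, A = 924 mm², x = 113 mm, Ī = 335 412 mm⁴.
Bottom flange (beyond web): 66 × 14, A = 924 mm², x = 33 mm, Ī = 335 412 mm⁴.
Centroid: x̄ = ΣA·x / ΣA = 73 mm.
Transfer each piece to the centroidal y-axis using Ī + A·d² with d = x − 73:
  web: d = 0 mm → contributes +38873.33 mm⁴
  top flange (beyond web): d = 40 mm → contributes +1 813 812 mm⁴
  bottom flange (beyond web): d = -40 mm → contributes +1 813 812 mm⁴
Total I = 3 666 497 mm⁴.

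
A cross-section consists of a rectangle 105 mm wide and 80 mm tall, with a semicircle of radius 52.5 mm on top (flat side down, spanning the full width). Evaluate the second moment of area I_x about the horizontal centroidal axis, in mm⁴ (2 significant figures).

Split into non-overlapping primitives; take the origin at the lower-left of the bounding box.
Rectangular body: 105 × 80, A = 8 400 mm², y = 40 mm, Ī = 4 480 000 mm⁴.
Semicircular cap: semicircle r = 52.5, A = 4 330 mm², y = 102.3 mm, Ī = 833 814 mm⁴.
Centroid: ȳ = ΣA·y / ΣA = 61.18 mm.
Transfer each piece to the horizontal centroidal axis using Ī + A·d² with d = y − 61.18:
  rectangular body: d = -21.18 mm → contributes +8 249 241 mm⁴
  semicircular cap: d = 41.1 mm → contributes +8 146 799 mm⁴
Total I = 16 396 040 mm⁴.

I_x ≈ 1.6 × 10⁷ mm⁴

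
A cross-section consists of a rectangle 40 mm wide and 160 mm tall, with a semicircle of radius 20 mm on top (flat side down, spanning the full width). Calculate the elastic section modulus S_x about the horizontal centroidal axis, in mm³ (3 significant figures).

Break the section into simple shapes (no overlaps), measuring from the bottom-left corner of the bounding box.
Rectangular body: 40 × 160, A = 6 400 mm², y = 80 mm, Ī = 13 653 333 mm⁴.
Semicircular cap: semicircle r = 20, A = 628.32 mm², y = 168.49 mm, Ī = 17 561 mm⁴.
Centroid: ȳ = ΣA·y / ΣA = 87.911 mm.
Transfer each piece to the horizontal centroidal axis using Ī + A·d² with d = y − 87.911:
  rectangular body: d = -7.9107 mm → contributes +14 053 839 mm⁴
  semicircular cap: d = 80.578 mm → contributes +4 097 074 mm⁴
Total I = 18 150 912 mm⁴.
Extreme fibre distance c = 92.089 mm; S = I/c = 197 101 mm³.

S_x ≈ 1.97 × 10⁵ mm³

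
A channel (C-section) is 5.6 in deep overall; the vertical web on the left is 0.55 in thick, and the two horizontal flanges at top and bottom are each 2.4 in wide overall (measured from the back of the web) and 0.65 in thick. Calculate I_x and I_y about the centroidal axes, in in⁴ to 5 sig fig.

I_x ≈ 22.866 in⁴, I_y ≈ 2.7083 in⁴

Decompose the section into non-overlapping parts with the origin at the bottom-left of its bounding rectangle.
Web: 0.55 × 5.6, A = 3.08 in², y = 2.8 in, Ī = 8.049067 in⁴.
Top flange (beyond web): 1.85 × 0.65, A = 1.2025 in², y = 5.275 in, Ī = 0.04233802 in⁴.
Bottom flange (beyond web): 1.85 × 0.65, A = 1.2025 in², y = 0.325 in, Ī = 0.04233802 in⁴.
By symmetry the centroid is at mid-height, ȳ = 2.8 in.
Transfer each piece to the centroidal x-axis using Ī + A·d² with d = y − 2.8:
  web: d = 0 in → contributes +8.049067 in⁴
  top flange (beyond web): d = 2.475 in → contributes +7.408402 in⁴
  bottom flange (beyond web): d = -2.475 in → contributes +7.408402 in⁴
Total I = 22.86587 in⁴.
For the y-axis: x̄ = 0.8011623 in.
Repeating about the centroidal y-axis gives I_y = 2.708263 in⁴.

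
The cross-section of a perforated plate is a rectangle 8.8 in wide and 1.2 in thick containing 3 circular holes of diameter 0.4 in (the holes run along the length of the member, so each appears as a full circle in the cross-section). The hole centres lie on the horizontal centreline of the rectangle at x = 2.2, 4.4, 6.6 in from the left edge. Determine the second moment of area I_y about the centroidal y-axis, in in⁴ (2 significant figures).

I_y ≈ 67 in⁴

Split into non-overlapping primitives; take the origin at the lower-left of the bounding box.
Plate: 8.8 × 1.2, A = 10.56 in², x = 4.4 in, Ī = 68.15 in⁴.
Hole 1 (subtracted): ⌀0.4, A = 0.1257 in², x = 2.2 in, Ī = 0.001257 in⁴.
Hole 2 (subtracted): ⌀0.4, A = 0.1257 in², x = 4.4 in, Ī = 0.001257 in⁴.
Hole 3 (subtracted): ⌀0.4, A = 0.1257 in², x = 6.6 in, Ī = 0.001257 in⁴.
By symmetry the centroid is at mid-width, x̄ = 4.4 in.
Transfer each piece to the centroidal y-axis using Ī + A·d² with d = x − 4.4:
  plate: d = 0 in → contributes +68.15 in⁴
  hole 1: d = -2.2 in → contributes −0.6095 in⁴
  hole 2: d = 0 in → contributes −0.001257 in⁴
  hole 3: d = 2.2 in → contributes −0.6095 in⁴
Total I = 66.93 in⁴.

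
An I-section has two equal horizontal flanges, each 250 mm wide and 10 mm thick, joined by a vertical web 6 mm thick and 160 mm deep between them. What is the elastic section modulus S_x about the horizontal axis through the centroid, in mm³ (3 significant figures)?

S_x ≈ 4.25 × 10⁵ mm³

Treat the section as a set of non-overlapping primitives; coordinates are from the bounding-box lower-left.
Bottom flange: 250 × 10, A = 2 500 mm², y = 5 mm, Ī = 20 833 mm⁴.
Web: 6 × 160, A = 960 mm², y = 90 mm, Ī = 2 048 000 mm⁴.
Top flange: 250 × 10, A = 2 500 mm², y = 175 mm, Ī = 20 833 mm⁴.
By symmetry the centroid is at mid-height, ȳ = 90 mm.
Transfer each piece to the horizontal axis through the centroid using Ī + A·d² with d = y − 90:
  bottom flange: d = -85 mm → contributes +18 083 333 mm⁴
  web: d = 0 mm → contributes +2 048 000 mm⁴
  top flange: d = 85 mm → contributes +18 083 333 mm⁴
Total I = 38 214 667 mm⁴.
Extreme fibre distance c = 90 mm; S = I/c = 424 607 mm³.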